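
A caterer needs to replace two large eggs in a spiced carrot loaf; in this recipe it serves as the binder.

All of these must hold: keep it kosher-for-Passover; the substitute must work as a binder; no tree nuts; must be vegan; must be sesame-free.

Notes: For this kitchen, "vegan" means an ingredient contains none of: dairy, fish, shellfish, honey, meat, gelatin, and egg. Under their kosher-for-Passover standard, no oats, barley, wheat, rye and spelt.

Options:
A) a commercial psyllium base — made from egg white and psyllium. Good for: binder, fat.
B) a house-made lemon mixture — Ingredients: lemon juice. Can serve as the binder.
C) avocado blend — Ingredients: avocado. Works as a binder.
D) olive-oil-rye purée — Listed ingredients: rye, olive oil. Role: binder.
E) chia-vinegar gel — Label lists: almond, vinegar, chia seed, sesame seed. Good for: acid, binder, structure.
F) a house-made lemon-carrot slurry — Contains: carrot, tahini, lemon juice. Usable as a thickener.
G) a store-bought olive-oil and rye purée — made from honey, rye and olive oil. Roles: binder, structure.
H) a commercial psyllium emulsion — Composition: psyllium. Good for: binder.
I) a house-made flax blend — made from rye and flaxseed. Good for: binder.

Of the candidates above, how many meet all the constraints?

3

A: has egg white, so not vegan — out
B: kosher-for-Passover, no tree nuts — OK
C: nothing on the exclusion list — OK
D: has rye, so not kosher-for-Passover — reject
E: has almond, so not tree-nut-free; has sesame seed, so not sesame-free — out
F: not usable as a binder; has tahini, so not sesame-free — out
G: has honey, so not vegan; has rye, so not kosher-for-Passover — reject
H: kosher-for-Passover, vegan — valid
I: has rye, so not kosher-for-Passover — reject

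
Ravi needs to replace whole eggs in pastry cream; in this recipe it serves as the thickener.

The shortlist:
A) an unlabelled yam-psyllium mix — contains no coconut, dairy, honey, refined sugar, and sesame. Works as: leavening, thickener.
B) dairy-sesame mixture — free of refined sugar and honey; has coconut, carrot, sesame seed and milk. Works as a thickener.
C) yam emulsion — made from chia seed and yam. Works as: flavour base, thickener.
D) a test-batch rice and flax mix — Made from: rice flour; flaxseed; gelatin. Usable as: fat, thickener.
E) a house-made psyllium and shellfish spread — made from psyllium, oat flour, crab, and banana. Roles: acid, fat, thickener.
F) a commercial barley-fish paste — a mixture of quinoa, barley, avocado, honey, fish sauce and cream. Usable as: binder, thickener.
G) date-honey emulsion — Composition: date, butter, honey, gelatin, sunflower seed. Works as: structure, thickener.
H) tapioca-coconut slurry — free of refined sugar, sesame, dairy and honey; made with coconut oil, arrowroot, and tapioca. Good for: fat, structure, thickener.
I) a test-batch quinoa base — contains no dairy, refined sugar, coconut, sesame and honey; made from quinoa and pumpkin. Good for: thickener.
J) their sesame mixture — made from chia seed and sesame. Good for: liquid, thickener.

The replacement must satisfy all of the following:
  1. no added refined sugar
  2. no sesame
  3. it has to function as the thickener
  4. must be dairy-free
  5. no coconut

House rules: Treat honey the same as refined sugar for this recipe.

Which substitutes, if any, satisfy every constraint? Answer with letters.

A, C, D, E, I

A: all constraints satisfied — OK
B: has sesame seed, so not sesame-free; has milk, so not dairy-free (and 1 more) — no
C: no dairy, no coconut — OK
D: only gelatin, rice flour, and flaxseed; none excluded — OK
E: nothing on the exclusion list — OK
F: has cream, so not dairy-free; has honey, so not no-added-sugar — reject
G: has butter, so not dairy-free; has honey, so not no-added-sugar — reject
H: has coconut oil, so not coconut-free — reject
I: no-added-sugar, no coconut — OK
J: has sesame, so not sesame-free — reject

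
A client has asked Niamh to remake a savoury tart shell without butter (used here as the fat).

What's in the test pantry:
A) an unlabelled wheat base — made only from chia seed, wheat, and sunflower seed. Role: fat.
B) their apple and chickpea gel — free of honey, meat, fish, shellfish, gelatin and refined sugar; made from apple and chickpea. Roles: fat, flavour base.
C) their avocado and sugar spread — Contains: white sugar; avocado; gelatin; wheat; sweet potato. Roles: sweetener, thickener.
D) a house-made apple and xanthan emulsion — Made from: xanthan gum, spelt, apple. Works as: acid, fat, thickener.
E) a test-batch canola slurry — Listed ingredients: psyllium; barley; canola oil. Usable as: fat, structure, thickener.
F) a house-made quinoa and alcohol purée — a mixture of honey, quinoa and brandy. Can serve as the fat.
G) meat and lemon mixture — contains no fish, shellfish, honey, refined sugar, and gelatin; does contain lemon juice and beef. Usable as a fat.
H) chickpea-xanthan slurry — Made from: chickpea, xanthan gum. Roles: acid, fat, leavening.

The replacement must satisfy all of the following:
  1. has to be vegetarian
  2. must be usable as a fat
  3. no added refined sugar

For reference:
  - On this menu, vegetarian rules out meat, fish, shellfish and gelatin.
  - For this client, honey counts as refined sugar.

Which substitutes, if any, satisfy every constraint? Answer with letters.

A, B, D, E, H

A: vegetarian, no-added-sugar — OK
B: every rule checks out — OK
C: not usable as a fat; has gelatin, so not vegetarian (and 1 more) — out
D: works as a fat, vegetarian, no-added-sugar — OK
E: only barley, canola oil and psyllium; none excluded — valid
F: has honey, so not no-added-sugar — reject
G: has beef, so not vegetarian — out
H: every rule checks out — OK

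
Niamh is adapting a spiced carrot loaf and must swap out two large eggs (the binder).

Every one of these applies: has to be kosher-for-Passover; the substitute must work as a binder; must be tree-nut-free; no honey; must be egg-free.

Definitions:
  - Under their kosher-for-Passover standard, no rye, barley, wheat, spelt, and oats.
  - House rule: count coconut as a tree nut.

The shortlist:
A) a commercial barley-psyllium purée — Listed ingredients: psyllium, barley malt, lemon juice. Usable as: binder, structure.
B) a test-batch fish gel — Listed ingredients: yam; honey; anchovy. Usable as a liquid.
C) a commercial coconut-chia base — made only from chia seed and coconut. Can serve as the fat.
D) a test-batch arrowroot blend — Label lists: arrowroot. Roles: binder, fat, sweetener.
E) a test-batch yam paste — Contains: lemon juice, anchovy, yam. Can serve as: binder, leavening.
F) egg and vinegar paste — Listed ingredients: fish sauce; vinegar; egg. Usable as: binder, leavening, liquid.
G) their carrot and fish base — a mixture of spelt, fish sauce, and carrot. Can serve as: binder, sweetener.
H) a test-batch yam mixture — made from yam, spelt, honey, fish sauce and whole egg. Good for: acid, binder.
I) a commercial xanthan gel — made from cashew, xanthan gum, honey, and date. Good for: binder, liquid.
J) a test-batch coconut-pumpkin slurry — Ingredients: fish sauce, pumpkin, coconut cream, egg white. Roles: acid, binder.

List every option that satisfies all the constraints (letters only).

D, E

A: has barley malt, so not kosher-for-Passover — reject
B: not usable as a binder; has honey, so not honey-free — reject
C: not usable as a binder; has coconut, so not tree-nut-free — reject
D: every rule checks out — keep
E: only anchovy, lemon juice and yam; none excluded — OK
F: has egg, so not egg-free — no
G: has spelt, so not kosher-for-Passover — out
H: has spelt, so not kosher-for-Passover; has honey, so not honey-free (and 1 more) — reject
I: has honey, so not honey-free; has cashew, so not tree-nut-free — reject
J: has coconut cream, so not tree-nut-free; has egg white, so not egg-free — out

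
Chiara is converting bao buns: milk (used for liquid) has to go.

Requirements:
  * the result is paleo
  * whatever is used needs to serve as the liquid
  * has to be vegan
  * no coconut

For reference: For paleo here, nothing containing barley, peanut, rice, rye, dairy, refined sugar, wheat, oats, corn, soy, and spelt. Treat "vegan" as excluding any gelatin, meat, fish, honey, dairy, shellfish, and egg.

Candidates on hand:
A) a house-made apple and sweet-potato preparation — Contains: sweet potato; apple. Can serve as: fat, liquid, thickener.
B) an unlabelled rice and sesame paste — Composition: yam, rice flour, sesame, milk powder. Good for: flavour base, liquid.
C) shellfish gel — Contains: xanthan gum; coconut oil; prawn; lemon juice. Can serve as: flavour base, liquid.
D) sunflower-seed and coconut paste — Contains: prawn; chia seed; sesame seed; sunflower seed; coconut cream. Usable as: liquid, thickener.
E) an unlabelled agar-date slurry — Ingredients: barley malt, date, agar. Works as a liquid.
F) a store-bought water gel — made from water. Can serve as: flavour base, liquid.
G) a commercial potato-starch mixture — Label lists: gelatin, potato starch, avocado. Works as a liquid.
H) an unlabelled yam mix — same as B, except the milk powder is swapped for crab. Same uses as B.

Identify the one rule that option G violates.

usable as a liquid: satisfied
paleo: satisfied
vegan: has gelatin — fails
coconut-free: satisfied

vegan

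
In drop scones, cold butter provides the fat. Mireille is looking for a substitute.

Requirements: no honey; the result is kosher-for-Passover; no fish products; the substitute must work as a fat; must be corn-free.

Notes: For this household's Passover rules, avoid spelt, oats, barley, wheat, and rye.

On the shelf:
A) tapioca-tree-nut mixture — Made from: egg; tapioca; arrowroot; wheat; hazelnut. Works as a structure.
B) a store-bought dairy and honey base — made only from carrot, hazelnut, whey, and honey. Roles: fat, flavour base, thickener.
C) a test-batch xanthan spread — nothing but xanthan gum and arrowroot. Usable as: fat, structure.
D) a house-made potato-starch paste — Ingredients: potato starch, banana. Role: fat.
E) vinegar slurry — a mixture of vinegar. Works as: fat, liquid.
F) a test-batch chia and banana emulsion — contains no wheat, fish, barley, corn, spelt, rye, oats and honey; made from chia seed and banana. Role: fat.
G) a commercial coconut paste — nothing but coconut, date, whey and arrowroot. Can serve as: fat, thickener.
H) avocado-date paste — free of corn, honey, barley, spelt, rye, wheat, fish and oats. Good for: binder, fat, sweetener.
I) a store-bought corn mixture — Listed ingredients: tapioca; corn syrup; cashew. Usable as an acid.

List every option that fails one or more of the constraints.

A, B, I

A: not usable as a fat; has wheat, so not kosher-for-Passover — reject
B: has honey, so not honey-free — out
C: no corn, kosher-for-Passover — valid
D: works as a fat, no fish, no honey — keep
E: only vinegar; none excluded — valid
F: works as a fat, no honey, no corn — keep
G: coconut and whey etc. — none of it excluded — OK
H: works as a fat, no fish, no honey — keep
I: not usable as a fat; has corn syrup, so not corn-free — out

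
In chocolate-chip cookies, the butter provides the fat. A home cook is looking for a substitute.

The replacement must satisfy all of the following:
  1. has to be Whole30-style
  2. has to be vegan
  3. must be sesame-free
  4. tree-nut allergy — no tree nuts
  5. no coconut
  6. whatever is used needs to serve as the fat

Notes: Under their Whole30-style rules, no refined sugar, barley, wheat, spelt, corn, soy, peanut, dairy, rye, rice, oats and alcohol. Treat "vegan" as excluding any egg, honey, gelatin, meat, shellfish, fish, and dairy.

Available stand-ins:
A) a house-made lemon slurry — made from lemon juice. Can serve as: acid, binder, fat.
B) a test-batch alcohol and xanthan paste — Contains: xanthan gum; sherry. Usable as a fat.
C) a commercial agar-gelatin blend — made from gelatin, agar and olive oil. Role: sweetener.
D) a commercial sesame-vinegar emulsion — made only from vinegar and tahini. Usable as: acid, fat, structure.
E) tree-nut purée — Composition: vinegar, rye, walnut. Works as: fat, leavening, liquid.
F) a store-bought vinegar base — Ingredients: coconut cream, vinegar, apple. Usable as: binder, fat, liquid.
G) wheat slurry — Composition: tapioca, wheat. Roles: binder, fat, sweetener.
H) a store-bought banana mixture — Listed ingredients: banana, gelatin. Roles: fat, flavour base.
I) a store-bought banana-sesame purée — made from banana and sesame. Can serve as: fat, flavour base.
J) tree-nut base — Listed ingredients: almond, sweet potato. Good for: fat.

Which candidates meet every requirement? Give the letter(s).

A

A: only lemon juice; none excluded — keep
B: has sherry, so not Whole30-style — out
C: not usable as a fat; has gelatin, so not vegan — reject
D: has tahini, so not sesame-free — no
E: has rye, so not Whole30-style; has walnut, so not tree-nut-free — reject
F: has coconut cream, so not coconut-free — reject
G: has wheat, so not Whole30-style — reject
H: has gelatin, so not vegan — out
I: has sesame, so not sesame-free — reject
J: has almond, so not tree-nut-free — out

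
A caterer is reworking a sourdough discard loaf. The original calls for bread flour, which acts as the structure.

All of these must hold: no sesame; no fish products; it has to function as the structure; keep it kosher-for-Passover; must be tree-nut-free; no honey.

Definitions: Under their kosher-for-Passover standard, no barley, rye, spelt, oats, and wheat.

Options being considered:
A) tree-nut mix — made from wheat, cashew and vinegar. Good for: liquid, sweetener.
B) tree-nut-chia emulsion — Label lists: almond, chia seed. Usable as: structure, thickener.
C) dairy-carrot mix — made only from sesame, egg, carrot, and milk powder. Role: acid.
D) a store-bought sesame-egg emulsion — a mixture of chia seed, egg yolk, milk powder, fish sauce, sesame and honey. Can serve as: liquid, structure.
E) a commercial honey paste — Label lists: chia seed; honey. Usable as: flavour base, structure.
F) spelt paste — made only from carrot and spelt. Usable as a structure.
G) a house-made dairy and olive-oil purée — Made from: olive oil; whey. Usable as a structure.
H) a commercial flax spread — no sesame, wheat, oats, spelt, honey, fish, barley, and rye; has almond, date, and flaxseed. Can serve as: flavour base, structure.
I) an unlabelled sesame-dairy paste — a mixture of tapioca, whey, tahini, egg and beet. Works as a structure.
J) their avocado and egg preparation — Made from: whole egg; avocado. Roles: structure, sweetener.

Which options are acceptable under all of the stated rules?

A: not usable as a structure; has wheat, so not kosher-for-Passover (and 1 more) — no
B: has almond, so not tree-nut-free — reject
C: not usable as a structure; has sesame, so not sesame-free — no
D: has sesame, so not sesame-free; has fish sauce, so not fish-free (and 1 more) — out
E: has honey, so not honey-free — reject
F: has spelt, so not kosher-for-Passover — out
G: nothing on the exclusion list — OK
H: has almond, so not tree-nut-free — reject
I: has tahini, so not sesame-free — reject
J: nothing on the exclusion list — OK

G, J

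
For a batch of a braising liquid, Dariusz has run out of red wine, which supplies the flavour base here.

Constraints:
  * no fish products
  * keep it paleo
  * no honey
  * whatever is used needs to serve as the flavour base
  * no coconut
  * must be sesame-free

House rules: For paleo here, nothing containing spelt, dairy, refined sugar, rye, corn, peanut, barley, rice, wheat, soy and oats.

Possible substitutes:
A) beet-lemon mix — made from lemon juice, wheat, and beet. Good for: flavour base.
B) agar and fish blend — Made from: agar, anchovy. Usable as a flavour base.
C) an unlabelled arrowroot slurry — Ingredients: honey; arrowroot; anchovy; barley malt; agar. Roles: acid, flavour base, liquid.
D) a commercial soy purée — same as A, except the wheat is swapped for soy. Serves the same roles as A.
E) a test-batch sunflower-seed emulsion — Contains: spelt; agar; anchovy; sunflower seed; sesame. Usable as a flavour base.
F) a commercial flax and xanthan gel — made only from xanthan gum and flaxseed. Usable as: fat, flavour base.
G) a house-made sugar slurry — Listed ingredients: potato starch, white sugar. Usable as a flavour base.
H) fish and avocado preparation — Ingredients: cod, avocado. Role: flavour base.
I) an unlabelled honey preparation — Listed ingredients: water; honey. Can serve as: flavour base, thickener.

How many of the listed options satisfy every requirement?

1

A: has wheat, so not paleo — out
B: has anchovy, so not fish-free — reject
C: has barley malt, so not paleo; has anchovy, so not fish-free (and 1 more) — out
D: has soy, so not paleo — out
E: has spelt, so not paleo; has anchovy, so not fish-free (and 1 more) — no
F: all constraints satisfied — OK
G: has white sugar, so not paleo — out
H: has cod, so not fish-free — reject
I: has honey, so not honey-free — no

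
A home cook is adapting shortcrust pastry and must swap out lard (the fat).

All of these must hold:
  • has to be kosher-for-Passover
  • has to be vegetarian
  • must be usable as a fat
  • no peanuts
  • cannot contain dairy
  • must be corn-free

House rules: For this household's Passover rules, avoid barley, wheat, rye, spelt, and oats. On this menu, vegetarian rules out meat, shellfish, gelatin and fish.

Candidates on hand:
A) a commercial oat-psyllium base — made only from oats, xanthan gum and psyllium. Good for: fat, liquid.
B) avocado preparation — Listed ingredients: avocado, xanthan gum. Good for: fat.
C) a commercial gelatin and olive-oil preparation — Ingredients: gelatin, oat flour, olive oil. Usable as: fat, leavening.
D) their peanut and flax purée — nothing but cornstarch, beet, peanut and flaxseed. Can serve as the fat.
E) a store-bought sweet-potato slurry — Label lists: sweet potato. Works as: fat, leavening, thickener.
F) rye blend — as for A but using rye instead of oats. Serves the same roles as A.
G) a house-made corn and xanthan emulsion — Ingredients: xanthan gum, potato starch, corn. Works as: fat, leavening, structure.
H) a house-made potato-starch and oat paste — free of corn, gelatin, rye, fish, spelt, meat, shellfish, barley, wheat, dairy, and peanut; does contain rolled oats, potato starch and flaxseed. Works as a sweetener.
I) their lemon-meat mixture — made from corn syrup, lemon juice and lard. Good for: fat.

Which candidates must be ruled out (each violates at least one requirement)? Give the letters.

A, C, D, F, G, H, I

A: has oats, so not kosher-for-Passover — out
B: no peanut, vegetarian — OK
C: has oat flour, so not kosher-for-Passover; has gelatin, so not vegetarian — out
D: has peanut, so not peanut-free; has cornstarch, so not corn-free — no
E: works as a fat, no corn, kosher-for-Passover — valid
F: has rye, so not kosher-for-Passover — out
G: has corn, so not corn-free — no
H: not usable as a fat; has rolled oats, so not kosher-for-Passover — no
I: has lard, so not vegetarian; has corn syrup, so not corn-free — no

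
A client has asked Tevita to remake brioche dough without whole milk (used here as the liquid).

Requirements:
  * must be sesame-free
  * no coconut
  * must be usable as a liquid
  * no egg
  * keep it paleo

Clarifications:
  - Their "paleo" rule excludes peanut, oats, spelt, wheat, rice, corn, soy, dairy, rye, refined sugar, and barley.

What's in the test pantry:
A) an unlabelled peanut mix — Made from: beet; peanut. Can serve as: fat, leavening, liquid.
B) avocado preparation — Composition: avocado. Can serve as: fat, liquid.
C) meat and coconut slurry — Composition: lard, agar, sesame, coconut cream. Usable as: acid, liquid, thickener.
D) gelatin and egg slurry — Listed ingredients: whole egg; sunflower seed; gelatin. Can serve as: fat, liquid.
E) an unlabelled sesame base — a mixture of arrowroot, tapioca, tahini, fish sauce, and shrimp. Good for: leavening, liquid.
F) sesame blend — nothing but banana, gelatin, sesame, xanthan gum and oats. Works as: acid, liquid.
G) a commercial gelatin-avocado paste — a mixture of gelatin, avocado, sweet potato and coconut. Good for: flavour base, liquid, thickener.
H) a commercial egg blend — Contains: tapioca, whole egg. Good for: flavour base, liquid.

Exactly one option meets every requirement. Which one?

A: has peanut, so not paleo — out
B: only avocado; none excluded — keep
C: has coconut cream, so not coconut-free; has sesame, so not sesame-free — no
D: has whole egg, so not egg-free — no
E: has tahini, so not sesame-free — out
F: has oats, so not paleo; has sesame, so not sesame-free — reject
G: has coconut, so not coconut-free — out
H: has whole egg, so not egg-free — reject

B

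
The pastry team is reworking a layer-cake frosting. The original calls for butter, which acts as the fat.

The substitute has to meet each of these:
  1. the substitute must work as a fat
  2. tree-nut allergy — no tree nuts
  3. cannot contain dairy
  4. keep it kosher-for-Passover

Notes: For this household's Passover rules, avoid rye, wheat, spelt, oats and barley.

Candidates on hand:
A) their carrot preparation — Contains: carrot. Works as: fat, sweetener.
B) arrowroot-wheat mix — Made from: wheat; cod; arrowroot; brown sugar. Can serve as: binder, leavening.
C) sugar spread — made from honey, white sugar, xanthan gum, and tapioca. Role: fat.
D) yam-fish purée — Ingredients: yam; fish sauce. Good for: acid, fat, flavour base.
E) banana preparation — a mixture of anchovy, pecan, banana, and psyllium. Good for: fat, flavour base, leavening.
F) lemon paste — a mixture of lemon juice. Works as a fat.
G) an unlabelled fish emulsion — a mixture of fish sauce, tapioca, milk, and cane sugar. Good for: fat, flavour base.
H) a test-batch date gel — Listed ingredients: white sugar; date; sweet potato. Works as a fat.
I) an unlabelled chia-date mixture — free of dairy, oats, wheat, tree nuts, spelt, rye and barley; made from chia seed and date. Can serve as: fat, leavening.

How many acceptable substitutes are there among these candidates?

A: only carrot; none excluded — OK
B: not usable as a fat; has wheat, so not kosher-for-Passover — reject
C: no dairy, no tree nuts — valid
D: only fish sauce and yam; none excluded — valid
E: has pecan, so not tree-nut-free — no
F: kosher-for-Passover, no dairy — OK
G: has milk, so not dairy-free — no
H: no dairy, kosher-for-Passover — keep
I: works as a fat, no dairy, kosher-for-Passover — keep

6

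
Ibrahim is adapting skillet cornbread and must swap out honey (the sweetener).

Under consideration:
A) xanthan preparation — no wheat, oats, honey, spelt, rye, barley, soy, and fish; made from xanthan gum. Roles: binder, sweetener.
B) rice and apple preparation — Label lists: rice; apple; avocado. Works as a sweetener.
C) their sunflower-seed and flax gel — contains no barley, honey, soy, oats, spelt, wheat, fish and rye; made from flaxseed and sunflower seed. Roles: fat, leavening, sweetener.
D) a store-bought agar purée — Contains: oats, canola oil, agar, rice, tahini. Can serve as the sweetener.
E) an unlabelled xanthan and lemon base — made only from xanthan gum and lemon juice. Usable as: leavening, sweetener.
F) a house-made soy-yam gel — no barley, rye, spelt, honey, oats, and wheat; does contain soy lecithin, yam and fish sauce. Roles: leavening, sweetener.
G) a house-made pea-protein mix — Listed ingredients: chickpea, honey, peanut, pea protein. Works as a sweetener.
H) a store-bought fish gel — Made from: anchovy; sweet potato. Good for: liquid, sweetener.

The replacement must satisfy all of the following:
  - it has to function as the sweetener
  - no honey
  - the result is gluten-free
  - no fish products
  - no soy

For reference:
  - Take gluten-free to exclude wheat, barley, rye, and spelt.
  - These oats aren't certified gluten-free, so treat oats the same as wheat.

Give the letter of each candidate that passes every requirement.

A: works as a sweetener, no honey, gluten-free — valid
B: only rice, apple, and avocado; none excluded — keep
C: all constraints satisfied — OK
D: has oats, so not gluten-free — no
E: gluten-free, no honey — valid
F: has soy lecithin, so not soy-free; has fish sauce, so not fish-free — no
G: has honey, so not honey-free — out
H: has anchovy, so not fish-free — reject

A, B, C, E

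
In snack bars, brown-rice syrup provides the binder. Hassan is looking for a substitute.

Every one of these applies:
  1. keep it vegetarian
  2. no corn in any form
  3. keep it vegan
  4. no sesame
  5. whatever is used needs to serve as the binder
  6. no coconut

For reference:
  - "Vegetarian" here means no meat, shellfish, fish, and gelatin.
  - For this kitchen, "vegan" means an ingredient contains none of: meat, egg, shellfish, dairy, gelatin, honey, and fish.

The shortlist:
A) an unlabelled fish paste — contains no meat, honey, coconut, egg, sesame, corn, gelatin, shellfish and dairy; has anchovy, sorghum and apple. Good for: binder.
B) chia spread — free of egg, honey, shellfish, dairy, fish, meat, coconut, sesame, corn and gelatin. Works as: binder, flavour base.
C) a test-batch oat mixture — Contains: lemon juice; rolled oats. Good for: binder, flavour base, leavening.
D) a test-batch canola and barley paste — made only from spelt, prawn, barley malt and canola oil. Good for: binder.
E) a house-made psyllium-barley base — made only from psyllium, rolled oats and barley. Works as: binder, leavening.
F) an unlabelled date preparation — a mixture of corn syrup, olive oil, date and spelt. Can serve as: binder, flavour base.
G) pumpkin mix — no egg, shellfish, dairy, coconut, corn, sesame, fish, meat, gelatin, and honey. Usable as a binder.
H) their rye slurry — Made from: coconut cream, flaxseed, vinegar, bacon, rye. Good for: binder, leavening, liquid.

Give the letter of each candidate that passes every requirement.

B, C, E, G

A: has anchovy, so not vegetarian; has anchovy, so not vegan — out
B: works as a binder, no corn, no sesame — OK
C: nothing on the exclusion list — OK
D: has prawn, so not vegetarian; has prawn, so not vegan — reject
E: only barley, rolled oats and psyllium; none excluded — keep
F: has corn syrup, so not corn-free — reject
G: no sesame, vegetarian — valid
H: has bacon, so not vegetarian; has bacon, so not vegan (and 1 more) — no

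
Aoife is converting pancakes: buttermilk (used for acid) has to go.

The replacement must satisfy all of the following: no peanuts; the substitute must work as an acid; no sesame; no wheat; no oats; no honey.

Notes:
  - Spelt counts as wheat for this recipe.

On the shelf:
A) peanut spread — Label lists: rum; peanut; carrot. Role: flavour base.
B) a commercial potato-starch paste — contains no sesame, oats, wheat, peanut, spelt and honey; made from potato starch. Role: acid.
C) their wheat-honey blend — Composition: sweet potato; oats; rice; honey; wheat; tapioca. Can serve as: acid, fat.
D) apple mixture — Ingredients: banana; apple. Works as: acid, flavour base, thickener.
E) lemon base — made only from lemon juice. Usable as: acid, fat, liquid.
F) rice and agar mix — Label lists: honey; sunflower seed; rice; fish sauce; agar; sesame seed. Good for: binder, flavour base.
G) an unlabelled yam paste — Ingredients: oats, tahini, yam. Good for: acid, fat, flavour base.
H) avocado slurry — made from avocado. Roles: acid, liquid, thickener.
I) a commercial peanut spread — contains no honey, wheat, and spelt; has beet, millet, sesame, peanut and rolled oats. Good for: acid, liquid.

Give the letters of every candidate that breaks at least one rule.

A, C, F, G, I

A: not usable as an acid; has peanut, so not peanut-free — no
B: every rule checks out — OK
C: has wheat, so not wheat-free; has honey, so not honey-free (and 1 more) — reject
D: no honey, no oats — keep
E: only lemon juice; none excluded — OK
F: not usable as an acid; has honey, so not honey-free (and 1 more) — reject
G: has oats, so not oat-free; has tahini, so not sesame-free — out
H: nothing on the exclusion list — keep
I: has peanut, so not peanut-free; has rolled oats, so not oat-free (and 1 more) — out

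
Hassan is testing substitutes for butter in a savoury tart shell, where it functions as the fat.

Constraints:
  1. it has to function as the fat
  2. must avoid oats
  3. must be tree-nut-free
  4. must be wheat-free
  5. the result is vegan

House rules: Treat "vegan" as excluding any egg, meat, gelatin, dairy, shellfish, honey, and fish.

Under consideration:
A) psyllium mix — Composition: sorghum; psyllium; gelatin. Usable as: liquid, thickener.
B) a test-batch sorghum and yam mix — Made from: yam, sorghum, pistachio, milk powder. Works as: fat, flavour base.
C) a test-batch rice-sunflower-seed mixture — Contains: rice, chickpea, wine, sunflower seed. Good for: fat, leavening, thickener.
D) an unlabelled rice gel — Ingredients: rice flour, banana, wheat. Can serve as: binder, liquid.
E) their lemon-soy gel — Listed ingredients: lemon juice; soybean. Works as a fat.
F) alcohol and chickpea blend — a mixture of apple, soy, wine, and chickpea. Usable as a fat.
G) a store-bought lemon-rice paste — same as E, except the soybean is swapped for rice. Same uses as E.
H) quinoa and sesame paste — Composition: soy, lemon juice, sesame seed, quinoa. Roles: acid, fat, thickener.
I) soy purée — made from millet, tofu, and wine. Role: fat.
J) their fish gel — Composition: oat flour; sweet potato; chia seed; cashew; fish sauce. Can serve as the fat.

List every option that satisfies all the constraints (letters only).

C, E, F, G, H, I

A: not usable as a fat; has gelatin, so not vegan — no
B: has milk powder, so not vegan; has pistachio, so not tree-nut-free — out
C: no tree nuts, no wheat — keep
D: not usable as a fat; has wheat, so not wheat-free — out
E: vegan, no oats — OK
F: works as a fat, no oats, vegan — keep
G: only rice and lemon juice; none excluded — valid
H: every rule checks out — keep
I: only wine, tofu, and millet; none excluded — keep
J: has fish sauce, so not vegan; has cashew, so not tree-nut-free (and 1 more) — no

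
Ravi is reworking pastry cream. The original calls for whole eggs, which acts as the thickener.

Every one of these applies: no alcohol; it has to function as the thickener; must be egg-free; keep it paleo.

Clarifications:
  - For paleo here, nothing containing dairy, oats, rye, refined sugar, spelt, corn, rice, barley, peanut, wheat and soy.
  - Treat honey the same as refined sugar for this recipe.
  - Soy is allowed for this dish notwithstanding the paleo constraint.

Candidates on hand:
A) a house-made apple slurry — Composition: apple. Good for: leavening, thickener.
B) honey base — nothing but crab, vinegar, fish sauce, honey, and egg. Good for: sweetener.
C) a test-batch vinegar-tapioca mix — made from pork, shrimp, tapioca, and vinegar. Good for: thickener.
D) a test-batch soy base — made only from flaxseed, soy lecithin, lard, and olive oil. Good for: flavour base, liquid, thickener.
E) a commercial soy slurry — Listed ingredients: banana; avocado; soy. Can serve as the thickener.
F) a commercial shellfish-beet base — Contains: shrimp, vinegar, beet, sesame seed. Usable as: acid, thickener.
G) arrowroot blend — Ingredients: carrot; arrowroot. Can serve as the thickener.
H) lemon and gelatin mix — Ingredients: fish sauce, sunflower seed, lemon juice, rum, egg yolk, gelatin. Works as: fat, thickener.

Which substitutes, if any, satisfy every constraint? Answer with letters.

A: only apple; none excluded — keep
B: not usable as a thickener; has honey, so not paleo (and 1 more) — no
C: works as a thickener, paleo, no alcohol — keep
D: soy is permitted under the paleo carve-out; nothing else excluded — valid
E: soy is permitted under the paleo carve-out; nothing else excluded — OK
F: works as a thickener, no alcohol, no egg — valid
G: only arrowroot and carrot; none excluded — OK
H: has egg yolk, so not egg-free; has rum, so not alcohol-free — no

A, C, D, E, F, G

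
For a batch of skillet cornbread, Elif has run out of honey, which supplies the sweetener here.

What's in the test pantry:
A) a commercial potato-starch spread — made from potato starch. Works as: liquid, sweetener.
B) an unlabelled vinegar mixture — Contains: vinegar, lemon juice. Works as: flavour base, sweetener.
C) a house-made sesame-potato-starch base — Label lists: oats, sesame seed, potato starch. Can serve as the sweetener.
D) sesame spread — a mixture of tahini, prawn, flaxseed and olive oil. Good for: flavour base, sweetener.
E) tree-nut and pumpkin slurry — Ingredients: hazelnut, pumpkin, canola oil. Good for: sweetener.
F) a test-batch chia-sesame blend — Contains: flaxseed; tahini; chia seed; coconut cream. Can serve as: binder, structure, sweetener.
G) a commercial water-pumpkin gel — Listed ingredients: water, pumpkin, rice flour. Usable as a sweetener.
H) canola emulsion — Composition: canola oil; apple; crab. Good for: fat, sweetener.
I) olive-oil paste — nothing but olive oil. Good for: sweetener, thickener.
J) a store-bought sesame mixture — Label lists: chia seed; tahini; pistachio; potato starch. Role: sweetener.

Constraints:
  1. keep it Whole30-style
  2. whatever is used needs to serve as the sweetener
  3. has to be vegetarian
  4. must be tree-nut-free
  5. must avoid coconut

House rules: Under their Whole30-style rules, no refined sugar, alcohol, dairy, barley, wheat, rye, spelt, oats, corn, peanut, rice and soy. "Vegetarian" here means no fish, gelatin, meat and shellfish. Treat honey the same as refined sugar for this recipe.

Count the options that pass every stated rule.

A: only potato starch; none excluded — OK
B: only lemon juice and vinegar; none excluded — OK
C: has oats, so not Whole30-style — reject
D: has prawn, so not vegetarian — no
E: has hazelnut, so not tree-nut-free — reject
F: has coconut cream, so not coconut-free — reject
G: has rice flour, so not Whole30-style — no
H: has crab, so not vegetarian — out
I: all constraints satisfied — valid
J: has pistachio, so not tree-nut-free — no

3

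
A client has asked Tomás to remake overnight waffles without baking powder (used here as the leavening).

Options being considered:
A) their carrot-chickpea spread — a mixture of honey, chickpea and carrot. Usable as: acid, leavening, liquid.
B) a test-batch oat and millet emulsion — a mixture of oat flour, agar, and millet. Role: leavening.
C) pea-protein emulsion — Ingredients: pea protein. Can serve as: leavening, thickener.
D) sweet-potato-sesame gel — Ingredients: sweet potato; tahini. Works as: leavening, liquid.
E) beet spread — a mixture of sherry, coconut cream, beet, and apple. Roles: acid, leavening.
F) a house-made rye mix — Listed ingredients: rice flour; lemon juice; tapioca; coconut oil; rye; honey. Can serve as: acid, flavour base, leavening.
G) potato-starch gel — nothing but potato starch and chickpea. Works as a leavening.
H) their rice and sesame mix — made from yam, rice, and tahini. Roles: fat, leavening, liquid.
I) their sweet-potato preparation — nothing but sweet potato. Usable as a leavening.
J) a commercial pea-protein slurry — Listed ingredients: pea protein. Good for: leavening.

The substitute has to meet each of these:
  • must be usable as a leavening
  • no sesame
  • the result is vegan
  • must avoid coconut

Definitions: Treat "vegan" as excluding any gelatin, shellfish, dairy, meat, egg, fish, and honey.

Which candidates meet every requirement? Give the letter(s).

A: has honey, so not vegan — no
B: only oat flour, agar and millet; none excluded — OK
C: no sesame, vegan — valid
D: has tahini, so not sesame-free — no
E: has coconut cream, so not coconut-free — reject
F: has honey, so not vegan; has coconut oil, so not coconut-free — out
G: only chickpea and potato starch; none excluded — keep
H: has tahini, so not sesame-free — out
I: only sweet potato; none excluded — OK
J: works as a leavening, no coconut, no sesame — keep

B, C, G, I, J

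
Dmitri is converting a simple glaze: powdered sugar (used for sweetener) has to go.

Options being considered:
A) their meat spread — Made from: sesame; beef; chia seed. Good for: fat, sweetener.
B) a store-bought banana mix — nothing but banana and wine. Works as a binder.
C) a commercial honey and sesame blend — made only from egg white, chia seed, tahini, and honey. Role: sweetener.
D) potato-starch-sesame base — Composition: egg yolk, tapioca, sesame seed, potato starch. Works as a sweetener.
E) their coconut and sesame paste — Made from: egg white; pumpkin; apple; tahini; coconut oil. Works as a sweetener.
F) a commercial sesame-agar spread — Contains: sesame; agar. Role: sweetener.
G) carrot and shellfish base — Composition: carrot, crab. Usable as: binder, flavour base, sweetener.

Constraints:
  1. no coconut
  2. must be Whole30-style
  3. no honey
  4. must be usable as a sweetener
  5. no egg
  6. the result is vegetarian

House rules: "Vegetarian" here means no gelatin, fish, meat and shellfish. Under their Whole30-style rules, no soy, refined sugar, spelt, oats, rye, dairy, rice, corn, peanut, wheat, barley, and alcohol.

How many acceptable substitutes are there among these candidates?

1

A: has beef, so not vegetarian — out
B: not usable as a sweetener; has wine, so not Whole30-style — out
C: has honey, so not honey-free; has egg white, so not egg-free — reject
D: has egg yolk, so not egg-free — out
E: has egg white, so not egg-free; has coconut oil, so not coconut-free — reject
F: nothing on the exclusion list — OK
G: has crab, so not vegetarian — reject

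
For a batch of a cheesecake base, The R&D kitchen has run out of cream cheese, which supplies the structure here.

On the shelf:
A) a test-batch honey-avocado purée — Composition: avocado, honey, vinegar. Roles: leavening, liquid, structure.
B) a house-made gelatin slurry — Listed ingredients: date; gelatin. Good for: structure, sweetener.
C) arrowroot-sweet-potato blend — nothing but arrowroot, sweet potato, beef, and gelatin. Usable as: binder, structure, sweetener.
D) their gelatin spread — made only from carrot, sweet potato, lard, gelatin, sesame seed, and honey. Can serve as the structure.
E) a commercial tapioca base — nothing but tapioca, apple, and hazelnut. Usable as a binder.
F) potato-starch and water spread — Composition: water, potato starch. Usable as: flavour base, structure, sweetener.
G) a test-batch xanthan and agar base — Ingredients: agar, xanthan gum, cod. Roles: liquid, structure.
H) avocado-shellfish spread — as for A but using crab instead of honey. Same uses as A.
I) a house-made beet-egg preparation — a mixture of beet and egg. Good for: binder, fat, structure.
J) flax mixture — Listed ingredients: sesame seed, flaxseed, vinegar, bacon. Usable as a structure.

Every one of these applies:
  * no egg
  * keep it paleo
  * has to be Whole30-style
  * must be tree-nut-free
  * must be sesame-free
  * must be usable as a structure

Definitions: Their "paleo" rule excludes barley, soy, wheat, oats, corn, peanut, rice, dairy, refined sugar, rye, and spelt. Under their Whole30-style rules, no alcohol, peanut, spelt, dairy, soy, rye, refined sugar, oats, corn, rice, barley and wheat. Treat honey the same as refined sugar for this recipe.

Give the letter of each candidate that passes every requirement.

B, C, F, G, H

A: has honey, so not paleo; has honey, so not Whole30-style — reject
B: all constraints satisfied — keep
C: Whole30-style, no tree nuts — valid
D: has honey, so not paleo; has honey, so not Whole30-style (and 1 more) — reject
E: not usable as a structure; has hazelnut, so not tree-nut-free — reject
F: only water and potato starch; none excluded — keep
G: every rule checks out — valid
H: only crab, avocado and vinegar; none excluded — valid
I: has egg, so not egg-free — no
J: has sesame seed, so not sesame-free — reject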